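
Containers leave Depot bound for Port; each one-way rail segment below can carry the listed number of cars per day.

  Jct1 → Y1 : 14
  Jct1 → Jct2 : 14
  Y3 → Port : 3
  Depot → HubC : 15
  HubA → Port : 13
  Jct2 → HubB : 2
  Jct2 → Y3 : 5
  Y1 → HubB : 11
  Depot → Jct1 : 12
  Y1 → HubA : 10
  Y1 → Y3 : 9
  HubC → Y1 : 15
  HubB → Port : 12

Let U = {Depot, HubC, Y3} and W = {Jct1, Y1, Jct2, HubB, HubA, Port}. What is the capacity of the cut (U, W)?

30

Edges leaving {Depot, HubC, Y3}: Depot→Jct1 (12), HubC→Y1 (15), Y3→Port (3).
Cut capacity = 12 + 15 + 3 = 30.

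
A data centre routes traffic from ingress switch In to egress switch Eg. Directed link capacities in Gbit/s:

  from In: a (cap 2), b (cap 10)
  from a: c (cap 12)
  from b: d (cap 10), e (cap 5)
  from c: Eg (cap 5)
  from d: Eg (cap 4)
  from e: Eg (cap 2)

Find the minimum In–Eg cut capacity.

Augment In→a→c→Eg: bottleneck 2, flow now 2.
Augment In→b→d→Eg: bottleneck 4, flow now 6.
Augment In→b→e→Eg: bottleneck 2, flow now 8.
No augmenting path remains; maximum flow = 8.
By max-flow min-cut, the minimum cut capacity equals the max flow.
In the residual graph, reachable from In: {In, b, d, e}.
Min-cut edges: In→a (2), d→Eg (4), e→Eg (2); capacity 2 + 4 + 2 = 8.

8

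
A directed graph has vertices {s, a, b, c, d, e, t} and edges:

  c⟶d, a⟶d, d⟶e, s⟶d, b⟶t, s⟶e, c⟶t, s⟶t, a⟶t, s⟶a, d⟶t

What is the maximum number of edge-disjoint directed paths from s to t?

3

Assign every edge capacity 1; by Menger, the answer equals the max flow.
Path s→t (+1); total 1.
Path s→a→t (+1); total 2.
Path s→d→t (+1); total 3.
No residual s→t path; max flow = 3.
Certifying cut of size 3: {s→a, s→d, s→t}.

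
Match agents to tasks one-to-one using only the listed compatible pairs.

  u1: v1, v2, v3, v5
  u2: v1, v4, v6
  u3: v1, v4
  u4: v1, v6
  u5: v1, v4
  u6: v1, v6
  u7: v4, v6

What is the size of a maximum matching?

4

Unit-capacity flow: source→left, listed edges, right→sink; max matching = max flow.
Augmenting path u1→v1 (+1); matched 1.
Augmenting path u2→v4 (+1); matched 2.
Augmenting path u4→v6 (+1); matched 3.
Augmenting path u3→v1→u1→v2 (+1); matched 4.
No augmenting path remains; maximum matching = 4.
König certificate: {u1, v1, v4, v6} is a vertex cover of size 4 (every listed pair touches it), so no matching can be larger.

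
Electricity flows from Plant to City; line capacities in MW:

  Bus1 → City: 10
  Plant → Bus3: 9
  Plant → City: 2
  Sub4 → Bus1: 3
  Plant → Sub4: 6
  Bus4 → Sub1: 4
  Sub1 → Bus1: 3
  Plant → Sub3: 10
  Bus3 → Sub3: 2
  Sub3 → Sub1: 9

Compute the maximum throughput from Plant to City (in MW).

Augment Plant→City: bottleneck 2, flow now 2.
Augment Plant→Sub4→Bus1→City: bottleneck 3, flow now 5.
Augment Plant→Sub3→Sub1→Bus1→City: bottleneck 3, flow now 8.
No augmenting path remains; maximum flow = 8.
In the residual graph, reachable from Plant: {Plant, Sub3, Bus3, Sub4, Sub1}.
Min-cut edges: Plant→City (2), Sub4→Bus1 (3), Sub1→Bus1 (3); capacity 2 + 3 + 3 = 8.
This cut is saturated, so no flow can exceed 8.

8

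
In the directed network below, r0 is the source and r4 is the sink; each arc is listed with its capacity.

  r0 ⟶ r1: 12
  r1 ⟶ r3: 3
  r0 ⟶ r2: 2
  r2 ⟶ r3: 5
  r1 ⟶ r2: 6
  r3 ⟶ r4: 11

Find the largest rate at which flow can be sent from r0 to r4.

Augment r0→r1→r3→r4: bottleneck 3, flow now 3.
Augment r0→r2→r3→r4: bottleneck 2, flow now 5.
Augment r0→r1→r2→r3→r4: bottleneck 3, flow now 8.
No augmenting path remains; maximum flow = 8.
In the residual graph, reachable from r0: {r0, r1, r2}.
Min-cut edges: r1→r3 (3), r2→r3 (5); capacity 3 + 5 = 8.
This cut is saturated, so no flow can exceed 8.

8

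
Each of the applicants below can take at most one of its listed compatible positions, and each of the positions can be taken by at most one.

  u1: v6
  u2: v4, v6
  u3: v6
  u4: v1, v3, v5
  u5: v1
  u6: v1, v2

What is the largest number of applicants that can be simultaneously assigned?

Unit-capacity flow: source→left, listed edges, right→sink; max matching = max flow.
Augmenting path u1→v6 (+1); matched 1.
Augmenting path u2→v4 (+1); matched 2.
Augmenting path u4→v1 (+1); matched 3.
Augmenting path u6→v2 (+1); matched 4.
Augmenting path u5→v1→u4→v3 (+1); matched 5.
No augmenting path remains; maximum matching = 5.
König certificate: {u2, u4, u5, u6, v6} is a vertex cover of size 5 (every listed pair touches it), so no matching can be larger.

5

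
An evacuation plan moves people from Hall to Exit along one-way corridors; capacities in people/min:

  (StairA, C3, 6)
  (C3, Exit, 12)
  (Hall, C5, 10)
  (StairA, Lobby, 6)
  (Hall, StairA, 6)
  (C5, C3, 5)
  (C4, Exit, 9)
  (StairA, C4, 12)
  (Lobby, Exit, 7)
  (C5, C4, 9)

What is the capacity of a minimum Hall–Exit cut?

Augment Hall→C5→C4→Exit: bottleneck 9, flow now 9.
Augment Hall→C5→C3→Exit: bottleneck 1, flow now 10.
Augment Hall→StairA→C3→Exit: bottleneck 6, flow now 16.
No augmenting path remains; maximum flow = 16.
By max-flow min-cut, the minimum cut capacity equals the max flow.
In the residual graph, reachable from Hall: {Hall}.
Min-cut edges: Hall→C5 (10), Hall→StairA (6); capacity 10 + 6 = 16.

16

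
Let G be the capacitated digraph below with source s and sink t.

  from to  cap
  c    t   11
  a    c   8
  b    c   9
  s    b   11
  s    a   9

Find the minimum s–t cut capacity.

11

Augment s→a→c→t: bottleneck 8, flow now 8.
Augment s→b→c→t: bottleneck 3, flow now 11.
No augmenting path remains; maximum flow = 11.
By max-flow min-cut, the minimum cut capacity equals the max flow.
In the residual graph, reachable from s: {s, a, b, c}.
Min-cut edges: c→t (11); capacity 11 = 11.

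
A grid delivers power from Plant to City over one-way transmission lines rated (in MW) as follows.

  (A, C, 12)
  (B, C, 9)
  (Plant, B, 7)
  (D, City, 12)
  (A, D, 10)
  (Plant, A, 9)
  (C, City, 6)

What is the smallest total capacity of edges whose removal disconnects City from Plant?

Augment Plant→A→C→City: bottleneck 6, flow now 6.
Augment Plant→A→D→City: bottleneck 3, flow now 9.
Augment Plant→B→C→A→D→City: bottleneck 6, flow now 15. (uses reverse residual edge)
No augmenting path remains; maximum flow = 15.
By max-flow min-cut, the minimum cut capacity equals the max flow.
In the residual graph, reachable from Plant: {Plant, B, C}.
Min-cut edges: Plant→A (9), C→City (6); capacity 9 + 6 = 15.

15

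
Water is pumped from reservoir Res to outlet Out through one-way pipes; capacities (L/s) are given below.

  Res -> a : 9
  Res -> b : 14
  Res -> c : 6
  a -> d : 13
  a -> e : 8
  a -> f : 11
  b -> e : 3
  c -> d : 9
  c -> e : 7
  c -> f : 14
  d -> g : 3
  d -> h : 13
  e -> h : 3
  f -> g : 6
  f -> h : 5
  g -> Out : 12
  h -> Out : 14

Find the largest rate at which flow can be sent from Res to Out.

18

Augment Res→a→d→g→Out: bottleneck 3, flow now 3.
Augment Res→a→d→h→Out: bottleneck 6, flow now 9.
Augment Res→b→e→h→Out: bottleneck 3, flow now 12.
Augment Res→c→d→h→Out: bottleneck 5, flow now 17.
Augment Res→c→f→g→Out: bottleneck 1, flow now 18.
No augmenting path remains; maximum flow = 18.
In the residual graph, reachable from Res: {Res, b}.
Min-cut edges: Res→a (9), Res→c (6), b→e (3); capacity 9 + 6 + 3 = 18.
This cut is saturated, so no flow can exceed 18.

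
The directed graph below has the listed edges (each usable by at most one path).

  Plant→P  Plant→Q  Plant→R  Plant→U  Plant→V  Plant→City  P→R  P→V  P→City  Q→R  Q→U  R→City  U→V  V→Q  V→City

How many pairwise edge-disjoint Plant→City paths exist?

4

Assign every edge capacity 1; by Menger, the answer equals the max flow.
Path Plant→City (+1); total 1.
Path Plant→P→City (+1); total 2.
Path Plant→R→City (+1); total 3.
Path Plant→V→City (+1); total 4.
No residual Plant→City path; max flow = 4.
Certifying cut of size 4: {Plant→City, Plant→P, R→City, V→City}.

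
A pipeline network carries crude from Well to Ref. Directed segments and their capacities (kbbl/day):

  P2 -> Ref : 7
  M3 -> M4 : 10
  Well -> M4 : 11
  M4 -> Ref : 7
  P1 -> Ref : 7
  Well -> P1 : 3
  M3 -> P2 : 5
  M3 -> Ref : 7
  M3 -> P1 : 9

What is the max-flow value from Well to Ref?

Augment Well→P1→Ref: bottleneck 3, flow now 3.
Augment Well→M4→Ref: bottleneck 7, flow now 10.
No augmenting path remains; maximum flow = 10.
In the residual graph, reachable from Well: {Well, M4}.
Min-cut edges: Well→P1 (3), M4→Ref (7); capacity 3 + 7 = 10.
This cut is saturated, so no flow can exceed 10.

10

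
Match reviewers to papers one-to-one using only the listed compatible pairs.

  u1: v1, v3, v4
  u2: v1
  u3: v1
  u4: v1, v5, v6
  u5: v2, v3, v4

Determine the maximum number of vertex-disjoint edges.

4

Unit-capacity flow: source→left, listed edges, right→sink; max matching = max flow.
Augmenting path u1→v1 (+1); matched 1.
Augmenting path u4→v5 (+1); matched 2.
Augmenting path u5→v2 (+1); matched 3.
Augmenting path u2→v1→u1→v3 (+1); matched 4.
No augmenting path remains; maximum matching = 4.
König certificate: {u1, u4, u5, v1} is a vertex cover of size 4 (every listed pair touches it), so no matching can be larger.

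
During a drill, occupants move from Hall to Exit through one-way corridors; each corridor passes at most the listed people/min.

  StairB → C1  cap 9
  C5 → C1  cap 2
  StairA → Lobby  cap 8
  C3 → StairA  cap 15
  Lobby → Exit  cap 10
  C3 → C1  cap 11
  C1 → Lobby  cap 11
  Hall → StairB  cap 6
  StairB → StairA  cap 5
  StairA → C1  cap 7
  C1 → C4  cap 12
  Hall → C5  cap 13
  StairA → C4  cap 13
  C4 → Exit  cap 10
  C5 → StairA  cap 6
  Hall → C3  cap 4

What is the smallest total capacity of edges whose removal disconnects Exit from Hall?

18

Augment Hall→C3→StairA→Lobby→Exit: bottleneck 4, flow now 4.
Augment Hall→StairB→StairA→Lobby→Exit: bottleneck 4, flow now 8.
Augment Hall→StairB→StairA→C4→Exit: bottleneck 1, flow now 9.
Augment Hall→StairB→C1→Lobby→Exit: bottleneck 1, flow now 10.
Augment Hall→C5→StairA→C4→Exit: bottleneck 6, flow now 16.
Augment Hall→C5→C1→Lobby→Exit: bottleneck 1, flow now 17.
Augment Hall→C5→C1→C4→Exit: bottleneck 1, flow now 18.
No augmenting path remains; maximum flow = 18.
By max-flow min-cut, the minimum cut capacity equals the max flow.
In the residual graph, reachable from Hall: {Hall, C5}.
Min-cut edges: Hall→C3 (4), Hall→StairB (6), C5→StairA (6), C5→C1 (2); capacity 4 + 6 + 6 + 2 = 18.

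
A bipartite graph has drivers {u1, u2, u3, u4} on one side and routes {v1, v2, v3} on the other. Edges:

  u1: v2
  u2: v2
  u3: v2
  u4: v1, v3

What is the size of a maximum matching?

2

Unit-capacity flow: source→left, listed edges, right→sink; max matching = max flow.
Augmenting path u1→v2 (+1); matched 1.
Augmenting path u4→v1 (+1); matched 2.
No augmenting path remains; maximum matching = 2.
König certificate: {u4, v2} is a vertex cover of size 2 (every listed pair touches it), so no matching can be larger.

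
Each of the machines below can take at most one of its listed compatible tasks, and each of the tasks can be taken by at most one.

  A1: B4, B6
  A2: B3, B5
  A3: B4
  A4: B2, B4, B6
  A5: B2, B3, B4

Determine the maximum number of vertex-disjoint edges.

5

Unit-capacity flow: source→left, listed edges, right→sink; max matching = max flow.
Augmenting path A1→B4 (+1); matched 1.
Augmenting path A2→B3 (+1); matched 2.
Augmenting path A4→B2 (+1); matched 3.
Augmenting path A3→B4→A1→B6 (+1); matched 4.
Augmenting path A5→B3→A2→B5 (+1); matched 5.
No augmenting path remains; maximum matching = 5.
König certificate: {A1, A2, A3, A4, A5} is a vertex cover of size 5 (every listed pair touches it), so no matching can be larger.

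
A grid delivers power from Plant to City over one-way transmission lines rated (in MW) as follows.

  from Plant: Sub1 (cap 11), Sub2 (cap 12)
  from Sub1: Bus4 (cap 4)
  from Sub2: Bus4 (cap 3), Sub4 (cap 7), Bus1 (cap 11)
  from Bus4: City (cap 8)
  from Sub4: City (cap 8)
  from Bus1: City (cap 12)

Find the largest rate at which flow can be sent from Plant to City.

16

Augment Plant→Sub1→Bus4→City: bottleneck 4, flow now 4.
Augment Plant→Sub2→Bus4→City: bottleneck 3, flow now 7.
Augment Plant→Sub2→Sub4→City: bottleneck 7, flow now 14.
Augment Plant→Sub2→Bus1→City: bottleneck 2, flow now 16.
No augmenting path remains; maximum flow = 16.
In the residual graph, reachable from Plant: {Plant, Sub1}.
Min-cut edges: Plant→Sub2 (12), Sub1→Bus4 (4); capacity 12 + 4 = 16.
This cut is saturated, so no flow can exceed 16.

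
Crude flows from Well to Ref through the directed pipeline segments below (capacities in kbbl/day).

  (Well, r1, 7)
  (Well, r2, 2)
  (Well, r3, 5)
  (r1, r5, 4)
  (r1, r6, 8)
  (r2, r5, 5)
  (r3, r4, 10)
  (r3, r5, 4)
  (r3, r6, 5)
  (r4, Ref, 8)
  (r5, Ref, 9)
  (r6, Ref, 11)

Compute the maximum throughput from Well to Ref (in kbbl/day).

14

Augment Well→r1→r5→Ref: bottleneck 4, flow now 4.
Augment Well→r1→r6→Ref: bottleneck 3, flow now 7.
Augment Well→r2→r5→Ref: bottleneck 2, flow now 9.
Augment Well→r3→r4→Ref: bottleneck 5, flow now 14.
No augmenting path remains; maximum flow = 14.
In the residual graph, reachable from Well: {Well}.
Min-cut edges: Well→r1 (7), Well→r2 (2), Well→r3 (5); capacity 7 + 2 + 5 = 14.
This cut is saturated, so no flow can exceed 14.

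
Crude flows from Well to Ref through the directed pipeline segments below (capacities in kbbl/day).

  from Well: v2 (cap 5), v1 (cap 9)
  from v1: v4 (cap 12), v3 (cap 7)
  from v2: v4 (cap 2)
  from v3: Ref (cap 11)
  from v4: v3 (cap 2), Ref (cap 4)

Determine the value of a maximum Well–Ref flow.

11

Augment Well→v1→v3→Ref: bottleneck 7, flow now 7.
Augment Well→v1→v4→Ref: bottleneck 2, flow now 9.
Augment Well→v2→v4→Ref: bottleneck 2, flow now 11.
No augmenting path remains; maximum flow = 11.
In the residual graph, reachable from Well: {Well, v2}.
Min-cut edges: Well→v1 (9), v2→v4 (2); capacity 9 + 2 = 11.
This cut is saturated, so no flow can exceed 11.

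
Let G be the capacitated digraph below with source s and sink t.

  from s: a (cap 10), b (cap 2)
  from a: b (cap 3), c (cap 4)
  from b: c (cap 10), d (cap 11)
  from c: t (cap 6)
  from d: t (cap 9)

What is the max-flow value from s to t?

9

Augment s→a→c→t: bottleneck 4, flow now 4.
Augment s→b→c→t: bottleneck 2, flow now 6.
Augment s→a→b→d→t: bottleneck 3, flow now 9.
No augmenting path remains; maximum flow = 9.
In the residual graph, reachable from s: {s, a}.
Min-cut edges: s→b (2), a→b (3), a→c (4); capacity 2 + 3 + 4 = 9.
This cut is saturated, so no flow can exceed 9.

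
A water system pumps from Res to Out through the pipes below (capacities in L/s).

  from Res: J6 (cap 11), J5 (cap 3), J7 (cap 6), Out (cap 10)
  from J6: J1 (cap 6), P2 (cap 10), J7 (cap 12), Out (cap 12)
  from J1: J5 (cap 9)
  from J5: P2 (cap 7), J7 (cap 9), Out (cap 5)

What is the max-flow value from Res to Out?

24

Augment Res→Out: bottleneck 10, flow now 10.
Augment Res→J6→Out: bottleneck 11, flow now 21.
Augment Res→J5→Out: bottleneck 3, flow now 24.
No augmenting path remains; maximum flow = 24.
In the residual graph, reachable from Res: {Res, J7}.
Min-cut edges: Res→J6 (11), Res→J5 (3), Res→Out (10); capacity 11 + 3 + 10 = 24.
This cut is saturated, so no flow can exceed 24.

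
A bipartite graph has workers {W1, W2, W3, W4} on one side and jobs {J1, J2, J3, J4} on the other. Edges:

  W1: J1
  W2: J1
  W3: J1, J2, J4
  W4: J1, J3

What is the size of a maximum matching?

Unit-capacity flow: source→left, listed edges, right→sink; max matching = max flow.
Augmenting path W1→J1 (+1); matched 1.
Augmenting path W3→J2 (+1); matched 2.
Augmenting path W4→J3 (+1); matched 3.
No augmenting path remains; maximum matching = 3.
König certificate: {W3, W4, J1} is a vertex cover of size 3 (every listed pair touches it), so no matching can be larger.

3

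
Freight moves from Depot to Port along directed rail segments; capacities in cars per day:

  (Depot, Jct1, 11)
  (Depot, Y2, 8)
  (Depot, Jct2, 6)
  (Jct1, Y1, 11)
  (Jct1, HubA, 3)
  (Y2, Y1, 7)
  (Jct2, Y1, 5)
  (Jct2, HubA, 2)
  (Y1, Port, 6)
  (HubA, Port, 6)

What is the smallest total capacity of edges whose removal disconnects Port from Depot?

Augment Depot→Jct1→Y1→Port: bottleneck 6, flow now 6.
Augment Depot→Jct1→HubA→Port: bottleneck 3, flow now 9.
Augment Depot→Jct2→HubA→Port: bottleneck 2, flow now 11.
No augmenting path remains; maximum flow = 11.
By max-flow min-cut, the minimum cut capacity equals the max flow.
In the residual graph, reachable from Depot: {Depot, Jct1, Y2, Jct2, Y1}.
Min-cut edges: Jct1→HubA (3), Jct2→HubA (2), Y1→Port (6); capacity 3 + 2 + 6 = 11.

11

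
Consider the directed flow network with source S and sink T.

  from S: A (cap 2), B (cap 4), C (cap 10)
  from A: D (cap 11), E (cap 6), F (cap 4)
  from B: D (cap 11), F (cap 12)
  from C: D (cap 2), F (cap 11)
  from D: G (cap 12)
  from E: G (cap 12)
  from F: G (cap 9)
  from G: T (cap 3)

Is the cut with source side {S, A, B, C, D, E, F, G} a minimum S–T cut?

Given cut capacity: 3 = 3.
Augment S→A→D→G→T: bottleneck 2, flow now 2.
Augment S→B→D→G→T: bottleneck 1, flow now 3.
No augmenting path remains; maximum flow = 3.
Cut capacity 3 equals the max flow, so it is a minimum cut.

Yes — it is a minimum cut (capacity 3).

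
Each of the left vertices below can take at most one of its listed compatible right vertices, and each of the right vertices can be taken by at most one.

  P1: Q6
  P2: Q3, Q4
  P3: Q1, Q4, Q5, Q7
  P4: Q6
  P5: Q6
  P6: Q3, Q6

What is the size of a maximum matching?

Unit-capacity flow: source→left, listed edges, right→sink; max matching = max flow.
Augmenting path P1→Q6 (+1); matched 1.
Augmenting path P2→Q3 (+1); matched 2.
Augmenting path P3→Q1 (+1); matched 3.
Augmenting path P6→Q3→P2→Q4 (+1); matched 4.
No augmenting path remains; maximum matching = 4.
König certificate: {P2, P3, P6, Q6} is a vertex cover of size 4 (every listed pair touches it), so no matching can be larger.

4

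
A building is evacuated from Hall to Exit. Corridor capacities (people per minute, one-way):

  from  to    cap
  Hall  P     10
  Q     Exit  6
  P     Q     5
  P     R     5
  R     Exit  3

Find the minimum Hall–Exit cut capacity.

Augment Hall→P→Q→Exit: bottleneck 5, flow now 5.
Augment Hall→P→R→Exit: bottleneck 3, flow now 8.
No augmenting path remains; maximum flow = 8.
By max-flow min-cut, the minimum cut capacity equals the max flow.
In the residual graph, reachable from Hall: {Hall, P, R}.
Min-cut edges: P→Q (5), R→Exit (3); capacity 5 + 3 = 8.

8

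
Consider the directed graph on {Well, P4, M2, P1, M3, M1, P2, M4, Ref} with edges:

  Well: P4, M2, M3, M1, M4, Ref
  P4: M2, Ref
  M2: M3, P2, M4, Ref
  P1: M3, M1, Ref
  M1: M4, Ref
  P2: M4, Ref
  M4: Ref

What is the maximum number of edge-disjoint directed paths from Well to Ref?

Assign every edge capacity 1; by Menger, the answer equals the max flow.
Path Well→Ref (+1); total 1.
Path Well→P4→Ref (+1); total 2.
Path Well→M2→Ref (+1); total 3.
Path Well→M1→Ref (+1); total 4.
Path Well→M4→Ref (+1); total 5.
No residual Well→Ref path; max flow = 5.
Certifying cut of size 5: {Well→M1, Well→M2, Well→M4, Well→P4, Well→Ref}.

5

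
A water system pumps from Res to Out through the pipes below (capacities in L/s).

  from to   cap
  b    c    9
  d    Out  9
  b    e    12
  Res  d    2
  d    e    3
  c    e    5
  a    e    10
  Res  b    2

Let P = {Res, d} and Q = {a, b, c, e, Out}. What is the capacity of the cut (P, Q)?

14

Edges leaving {Res, d}: Res→b (2), d→e (3), d→Out (9).
Cut capacity = 2 + 3 + 9 = 14.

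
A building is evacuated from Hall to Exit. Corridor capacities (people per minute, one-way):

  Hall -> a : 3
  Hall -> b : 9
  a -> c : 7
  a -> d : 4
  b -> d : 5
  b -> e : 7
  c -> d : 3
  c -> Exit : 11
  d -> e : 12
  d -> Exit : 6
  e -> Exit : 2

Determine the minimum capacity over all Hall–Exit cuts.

10

Augment Hall→a→c→Exit: bottleneck 3, flow now 3.
Augment Hall→b→d→Exit: bottleneck 5, flow now 8.
Augment Hall→b→e→Exit: bottleneck 2, flow now 10.
No augmenting path remains; maximum flow = 10.
By max-flow min-cut, the minimum cut capacity equals the max flow.
In the residual graph, reachable from Hall: {Hall, b, e}.
Min-cut edges: Hall→a (3), b→d (5), e→Exit (2); capacity 3 + 5 + 2 = 10.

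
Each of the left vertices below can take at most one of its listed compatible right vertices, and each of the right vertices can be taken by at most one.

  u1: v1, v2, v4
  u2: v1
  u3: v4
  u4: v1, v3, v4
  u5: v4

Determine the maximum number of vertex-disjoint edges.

Unit-capacity flow: source→left, listed edges, right→sink; max matching = max flow.
Augmenting path u1→v1 (+1); matched 1.
Augmenting path u3→v4 (+1); matched 2.
Augmenting path u4→v3 (+1); matched 3.
Augmenting path u2→v1→u1→v2 (+1); matched 4.
No augmenting path remains; maximum matching = 4.
König certificate: {u1, u2, u4, v4} is a vertex cover of size 4 (every listed pair touches it), so no matching can be larger.

4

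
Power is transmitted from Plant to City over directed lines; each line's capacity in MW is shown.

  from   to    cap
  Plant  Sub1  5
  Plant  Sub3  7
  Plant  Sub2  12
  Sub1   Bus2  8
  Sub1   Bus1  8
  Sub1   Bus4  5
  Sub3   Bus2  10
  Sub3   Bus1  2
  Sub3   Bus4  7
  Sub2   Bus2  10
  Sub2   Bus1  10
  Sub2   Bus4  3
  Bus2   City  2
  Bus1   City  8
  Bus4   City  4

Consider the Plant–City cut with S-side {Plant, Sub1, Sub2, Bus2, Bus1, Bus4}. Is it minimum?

No — its capacity is 21, but the minimum cut has capacity 14.

Given cut capacity: 7 + 2 + 8 + 4 = 21.
Augment Plant→Sub1→Bus2→City: bottleneck 2, flow now 2.
Augment Plant→Sub1→Bus1→City: bottleneck 3, flow now 5.
Augment Plant→Sub3→Bus1→City: bottleneck 2, flow now 7.
Augment Plant→Sub3→Bus4→City: bottleneck 4, flow now 11.
Augment Plant→Sub2→Bus1→City: bottleneck 3, flow now 14.
No augmenting path remains; maximum flow = 14.
In the residual graph, reachable from Plant: {Plant, Sub1, Sub3, Sub2, Bus2, Bus1, Bus4}.
Min-cut edges: Bus2→City (2), Bus1→City (8), Bus4→City (4); capacity 2 + 8 + 4 = 14.
Cut capacity 21 exceeds the max flow 14, so it is not minimum.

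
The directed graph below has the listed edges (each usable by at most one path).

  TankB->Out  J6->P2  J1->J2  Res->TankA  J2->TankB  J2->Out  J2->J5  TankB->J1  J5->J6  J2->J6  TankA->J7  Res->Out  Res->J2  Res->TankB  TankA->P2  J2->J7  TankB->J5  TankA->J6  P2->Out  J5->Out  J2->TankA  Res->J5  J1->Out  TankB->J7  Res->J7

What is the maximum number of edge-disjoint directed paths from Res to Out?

Assign every edge capacity 1; by Menger, the answer equals the max flow.
Path Res→Out (+1); total 1.
Path Res→J2→Out (+1); total 2.
Path Res→TankB→Out (+1); total 3.
Path Res→J5→Out (+1); total 4.
Path Res→TankA→P2→Out (+1); total 5.
No residual Res→Out path; max flow = 5.
Certifying cut of size 5: {Res→J2, Res→J5, Res→Out, Res→TankA, Res→TankB}.

5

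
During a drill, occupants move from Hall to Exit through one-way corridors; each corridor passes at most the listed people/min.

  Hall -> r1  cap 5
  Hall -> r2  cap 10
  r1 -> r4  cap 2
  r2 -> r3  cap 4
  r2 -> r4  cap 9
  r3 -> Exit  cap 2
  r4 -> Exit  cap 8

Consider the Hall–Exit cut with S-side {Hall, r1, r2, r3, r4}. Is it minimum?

Given cut capacity: 2 + 8 = 10.
Augment Hall→r1→r4→Exit: bottleneck 2, flow now 2.
Augment Hall→r2→r3→Exit: bottleneck 2, flow now 4.
Augment Hall→r2→r4→Exit: bottleneck 6, flow now 10.
No augmenting path remains; maximum flow = 10.
Cut capacity 10 equals the max flow, so it is a minimum cut.

Yes — it is a minimum cut (capacity 10).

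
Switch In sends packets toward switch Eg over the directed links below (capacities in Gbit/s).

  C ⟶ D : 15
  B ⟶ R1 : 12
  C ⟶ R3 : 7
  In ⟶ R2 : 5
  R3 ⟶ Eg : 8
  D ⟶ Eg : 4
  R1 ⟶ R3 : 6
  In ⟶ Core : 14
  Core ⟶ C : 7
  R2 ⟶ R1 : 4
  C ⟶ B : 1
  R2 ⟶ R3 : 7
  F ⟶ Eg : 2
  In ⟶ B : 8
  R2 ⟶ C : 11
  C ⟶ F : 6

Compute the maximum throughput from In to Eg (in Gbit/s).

Augment In→R2→R3→Eg: bottleneck 5, flow now 5.
Augment In→Core→C→R3→Eg: bottleneck 3, flow now 8.
Augment In→Core→C→D→Eg: bottleneck 4, flow now 12.
Augment In→B→R1→R3→C→F→Eg: bottleneck 2, flow now 14. (uses reverse residual edge)
No augmenting path remains; maximum flow = 14.
In the residual graph, reachable from In: {In, Core, B, R2, R1, C, R3, D, F}.
Min-cut edges: R3→Eg (8), D→Eg (4), F→Eg (2); capacity 8 + 4 + 2 = 14.
This cut is saturated, so no flow can exceed 14.

14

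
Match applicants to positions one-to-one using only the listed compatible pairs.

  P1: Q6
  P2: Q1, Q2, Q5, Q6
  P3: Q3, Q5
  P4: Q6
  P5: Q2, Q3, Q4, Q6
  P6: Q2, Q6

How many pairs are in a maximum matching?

5

Unit-capacity flow: source→left, listed edges, right→sink; max matching = max flow.
Augmenting path P1→Q6 (+1); matched 1.
Augmenting path P2→Q1 (+1); matched 2.
Augmenting path P3→Q3 (+1); matched 3.
Augmenting path P5→Q2 (+1); matched 4.
Augmenting path P6→Q2→P5→Q4 (+1); matched 5.
No augmenting path remains; maximum matching = 5.
König certificate: {P2, P3, P5, P6, Q6} is a vertex cover of size 5 (every listed pair touches it), so no matching can be larger.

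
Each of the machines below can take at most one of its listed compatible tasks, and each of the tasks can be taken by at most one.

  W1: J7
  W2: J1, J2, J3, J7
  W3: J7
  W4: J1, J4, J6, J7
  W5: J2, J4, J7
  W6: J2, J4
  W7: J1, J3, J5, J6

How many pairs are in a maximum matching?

Unit-capacity flow: source→left, listed edges, right→sink; max matching = max flow.
Augmenting path W1→J7 (+1); matched 1.
Augmenting path W2→J1 (+1); matched 2.
Augmenting path W4→J4 (+1); matched 3.
Augmenting path W5→J2 (+1); matched 4.
Augmenting path W7→J3 (+1); matched 5.
Augmenting path W6→J4→W4→J6 (+1); matched 6.
No augmenting path remains; maximum matching = 6.
König certificate: {W2, W4, W5, W6, W7, J7} is a vertex cover of size 6 (every listed pair touches it), so no matching can be larger.

6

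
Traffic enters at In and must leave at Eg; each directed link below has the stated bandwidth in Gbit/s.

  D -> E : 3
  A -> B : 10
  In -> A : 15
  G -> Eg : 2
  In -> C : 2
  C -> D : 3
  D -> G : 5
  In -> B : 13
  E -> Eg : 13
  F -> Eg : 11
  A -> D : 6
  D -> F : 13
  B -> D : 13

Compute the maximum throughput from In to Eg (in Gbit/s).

Augment In→A→D→E→Eg: bottleneck 3, flow now 3.
Augment In→A→D→F→Eg: bottleneck 3, flow now 6.
Augment In→B→D→F→Eg: bottleneck 8, flow now 14.
Augment In→B→D→G→Eg: bottleneck 2, flow now 16.
No augmenting path remains; maximum flow = 16.
In the residual graph, reachable from In: {In, A, B, C, D, F, G}.
Min-cut edges: D→E (3), F→Eg (11), G→Eg (2); capacity 3 + 11 + 2 = 16.
This cut is saturated, so no flow can exceed 16.

16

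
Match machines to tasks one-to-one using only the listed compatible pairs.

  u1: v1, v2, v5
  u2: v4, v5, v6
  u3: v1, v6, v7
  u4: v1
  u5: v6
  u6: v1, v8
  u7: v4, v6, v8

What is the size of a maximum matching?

7

Unit-capacity flow: source→left, listed edges, right→sink; max matching = max flow.
Augmenting path u1→v1 (+1); matched 1.
Augmenting path u2→v4 (+1); matched 2.
Augmenting path u3→v6 (+1); matched 3.
Augmenting path u6→v8 (+1); matched 4.
Augmenting path u4→v1→u1→v2 (+1); matched 5.
Augmenting path u5→v6→u3→v7 (+1); matched 6.
Augmenting path u7→v4→u2→v5 (+1); matched 7.
No augmenting path remains; maximum matching = 7.
König certificate: {u1, u2, u3, u4, u5, u6, u7} is a vertex cover of size 7 (every listed pair touches it), so no matching can be larger.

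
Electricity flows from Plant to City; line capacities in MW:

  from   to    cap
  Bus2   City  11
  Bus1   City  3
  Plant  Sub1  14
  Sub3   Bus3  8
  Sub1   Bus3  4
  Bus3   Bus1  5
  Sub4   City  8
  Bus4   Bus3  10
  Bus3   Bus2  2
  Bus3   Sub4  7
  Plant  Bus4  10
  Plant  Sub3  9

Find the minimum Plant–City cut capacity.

Augment Plant→Sub1→Bus3→Bus2→City: bottleneck 2, flow now 2.
Augment Plant→Sub1→Bus3→Bus1→City: bottleneck 2, flow now 4.
Augment Plant→Sub3→Bus3→Bus1→City: bottleneck 1, flow now 5.
Augment Plant→Sub3→Bus3→Sub4→City: bottleneck 7, flow now 12.
No augmenting path remains; maximum flow = 12.
By max-flow min-cut, the minimum cut capacity equals the max flow.
In the residual graph, reachable from Plant: {Plant, Sub1, Sub3, Bus4, Bus3, Bus1}.
Min-cut edges: Bus3→Bus2 (2), Bus3→Sub4 (7), Bus1→City (3); capacity 2 + 7 + 3 = 12.

12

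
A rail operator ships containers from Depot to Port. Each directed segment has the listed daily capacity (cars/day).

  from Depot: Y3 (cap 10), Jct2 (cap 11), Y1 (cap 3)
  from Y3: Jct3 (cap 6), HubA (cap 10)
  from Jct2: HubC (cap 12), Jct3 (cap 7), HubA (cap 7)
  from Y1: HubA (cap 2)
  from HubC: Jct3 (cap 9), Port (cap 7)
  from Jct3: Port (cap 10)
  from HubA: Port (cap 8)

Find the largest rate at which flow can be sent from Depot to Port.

Augment Depot→Y3→Jct3→Port: bottleneck 6, flow now 6.
Augment Depot→Y3→HubA→Port: bottleneck 4, flow now 10.
Augment Depot→Jct2→HubC→Port: bottleneck 7, flow now 17.
Augment Depot→Jct2→Jct3→Port: bottleneck 4, flow now 21.
Augment Depot→Y1→HubA→Port: bottleneck 2, flow now 23.
No augmenting path remains; maximum flow = 23.
In the residual graph, reachable from Depot: {Depot, Y1}.
Min-cut edges: Depot→Y3 (10), Depot→Jct2 (11), Y1→HubA (2); capacity 10 + 11 + 2 = 23.
This cut is saturated, so no flow can exceed 23.

23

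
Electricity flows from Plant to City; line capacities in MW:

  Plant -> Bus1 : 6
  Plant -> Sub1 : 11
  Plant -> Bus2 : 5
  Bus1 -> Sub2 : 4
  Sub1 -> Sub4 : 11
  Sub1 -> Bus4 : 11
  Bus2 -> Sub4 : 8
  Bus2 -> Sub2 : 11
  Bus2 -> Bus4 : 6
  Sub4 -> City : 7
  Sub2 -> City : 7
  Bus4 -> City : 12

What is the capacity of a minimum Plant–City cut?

20

Augment Plant→Bus1→Sub2→City: bottleneck 4, flow now 4.
Augment Plant→Sub1→Sub4→City: bottleneck 7, flow now 11.
Augment Plant→Sub1→Bus4→City: bottleneck 4, flow now 15.
Augment Plant→Bus2→Sub2→City: bottleneck 3, flow now 18.
Augment Plant→Bus2→Bus4→City: bottleneck 2, flow now 20.
No augmenting path remains; maximum flow = 20.
By max-flow min-cut, the minimum cut capacity equals the max flow.
In the residual graph, reachable from Plant: {Plant, Bus1}.
Min-cut edges: Plant→Sub1 (11), Plant→Bus2 (5), Bus1→Sub2 (4); capacity 11 + 5 + 4 = 20.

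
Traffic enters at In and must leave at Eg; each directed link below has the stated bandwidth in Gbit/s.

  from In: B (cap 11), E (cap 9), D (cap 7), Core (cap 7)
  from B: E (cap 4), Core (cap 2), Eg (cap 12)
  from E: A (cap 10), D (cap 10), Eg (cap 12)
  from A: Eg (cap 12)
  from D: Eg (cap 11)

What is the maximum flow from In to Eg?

27

Augment In→B→Eg: bottleneck 11, flow now 11.
Augment In→E→Eg: bottleneck 9, flow now 20.
Augment In→D→Eg: bottleneck 7, flow now 27.
No augmenting path remains; maximum flow = 27.
In the residual graph, reachable from In: {In, Core}.
Min-cut edges: In→B (11), In→E (9), In→D (7); capacity 11 + 9 + 7 = 27.
This cut is saturated, so no flow can exceed 27.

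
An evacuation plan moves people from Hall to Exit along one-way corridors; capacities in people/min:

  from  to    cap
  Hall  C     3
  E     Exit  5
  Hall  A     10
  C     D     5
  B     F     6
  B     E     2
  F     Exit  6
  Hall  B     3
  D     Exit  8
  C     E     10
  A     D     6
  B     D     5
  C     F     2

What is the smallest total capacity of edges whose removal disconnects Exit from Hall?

12

Augment Hall→A→D→Exit: bottleneck 6, flow now 6.
Augment Hall→B→D→Exit: bottleneck 2, flow now 8.
Augment Hall→B→E→Exit: bottleneck 1, flow now 9.
Augment Hall→C→E→Exit: bottleneck 3, flow now 12.
No augmenting path remains; maximum flow = 12.
By max-flow min-cut, the minimum cut capacity equals the max flow.
In the residual graph, reachable from Hall: {Hall, A}.
Min-cut edges: Hall→B (3), Hall→C (3), A→D (6); capacity 3 + 3 + 6 = 12.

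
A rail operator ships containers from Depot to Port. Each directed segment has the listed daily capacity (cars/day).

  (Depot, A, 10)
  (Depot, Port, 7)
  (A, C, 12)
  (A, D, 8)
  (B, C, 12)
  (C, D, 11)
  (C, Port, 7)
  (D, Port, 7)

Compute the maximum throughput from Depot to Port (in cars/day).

Augment Depot→Port: bottleneck 7, flow now 7.
Augment Depot→A→C→Port: bottleneck 7, flow now 14.
Augment Depot→A→D→Port: bottleneck 3, flow now 17.
No augmenting path remains; maximum flow = 17.
In the residual graph, reachable from Depot: {Depot}.
Min-cut edges: Depot→A (10), Depot→Port (7); capacity 10 + 7 = 17.
This cut is saturated, so no flow can exceed 17.

17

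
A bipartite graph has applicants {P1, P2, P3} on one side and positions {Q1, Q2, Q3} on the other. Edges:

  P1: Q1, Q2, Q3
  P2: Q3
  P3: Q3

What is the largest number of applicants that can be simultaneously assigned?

Unit-capacity flow: source→left, listed edges, right→sink; max matching = max flow.
Augmenting path P1→Q1 (+1); matched 1.
Augmenting path P2→Q3 (+1); matched 2.
No augmenting path remains; maximum matching = 2.
König certificate: {P1, Q3} is a vertex cover of size 2 (every listed pair touches it), so no matching can be larger.

2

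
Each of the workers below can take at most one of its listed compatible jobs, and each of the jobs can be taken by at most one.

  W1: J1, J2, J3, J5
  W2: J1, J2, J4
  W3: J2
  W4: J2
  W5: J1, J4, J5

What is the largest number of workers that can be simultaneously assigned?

Unit-capacity flow: source→left, listed edges, right→sink; max matching = max flow.
Augmenting path W1→J1 (+1); matched 1.
Augmenting path W2→J2 (+1); matched 2.
Augmenting path W5→J4 (+1); matched 3.
Augmenting path W3→J2→W2→J1→W1→J3 (+1); matched 4.
No augmenting path remains; maximum matching = 4.
König certificate: {W1, W2, W5, J2} is a vertex cover of size 4 (every listed pair touches it), so no matching can be larger.

4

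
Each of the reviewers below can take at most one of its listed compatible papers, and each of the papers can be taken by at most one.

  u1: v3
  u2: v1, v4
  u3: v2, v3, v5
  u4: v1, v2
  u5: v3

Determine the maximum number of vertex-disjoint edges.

4

Unit-capacity flow: source→left, listed edges, right→sink; max matching = max flow.
Augmenting path u1→v3 (+1); matched 1.
Augmenting path u2→v1 (+1); matched 2.
Augmenting path u3→v2 (+1); matched 3.
Augmenting path u4→v1→u2→v4 (+1); matched 4.
No augmenting path remains; maximum matching = 4.
König certificate: {u2, u3, u4, v3} is a vertex cover of size 4 (every listed pair touches it), so no matching can be larger.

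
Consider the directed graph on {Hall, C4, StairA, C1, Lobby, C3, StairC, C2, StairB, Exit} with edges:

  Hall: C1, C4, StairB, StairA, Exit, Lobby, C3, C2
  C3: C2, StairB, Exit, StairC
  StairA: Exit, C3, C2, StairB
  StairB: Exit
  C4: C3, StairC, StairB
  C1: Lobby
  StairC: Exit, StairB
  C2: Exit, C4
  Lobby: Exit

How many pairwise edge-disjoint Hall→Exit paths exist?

7

Assign every edge capacity 1; by Menger, the answer equals the max flow.
Path Hall→Exit (+1); total 1.
Path Hall→StairA→Exit (+1); total 2.
Path Hall→Lobby→Exit (+1); total 3.
Path Hall→C3→Exit (+1); total 4.
Path Hall→C2→Exit (+1); total 5.
Path Hall→StairB→Exit (+1); total 6.
Path Hall→C4→StairC→Exit (+1); total 7.
No residual Hall→Exit path; max flow = 7.
Certifying cut of size 7: {Hall→C2, Hall→C3, Hall→C4, Hall→Exit, Hall→StairA, Hall→StairB, Lobby→Exit}.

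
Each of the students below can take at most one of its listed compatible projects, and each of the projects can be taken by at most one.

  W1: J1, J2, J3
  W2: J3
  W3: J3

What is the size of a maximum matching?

Unit-capacity flow: source→left, listed edges, right→sink; max matching = max flow.
Augmenting path W1→J1 (+1); matched 1.
Augmenting path W2→J3 (+1); matched 2.
No augmenting path remains; maximum matching = 2.
König certificate: {W1, J3} is a vertex cover of size 2 (every listed pair touches it), so no matching can be larger.

2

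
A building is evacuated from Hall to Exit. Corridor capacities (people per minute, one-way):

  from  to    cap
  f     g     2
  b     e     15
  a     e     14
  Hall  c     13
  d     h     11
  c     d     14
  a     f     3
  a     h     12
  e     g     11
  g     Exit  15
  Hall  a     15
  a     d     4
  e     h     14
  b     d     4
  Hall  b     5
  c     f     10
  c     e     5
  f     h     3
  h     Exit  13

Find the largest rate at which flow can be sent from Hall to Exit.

26

Augment Hall→a→h→Exit: bottleneck 12, flow now 12.
Augment Hall→a→d→h→Exit: bottleneck 1, flow now 13.
Augment Hall→a→e→g→Exit: bottleneck 2, flow now 15.
Augment Hall→b→e→g→Exit: bottleneck 5, flow now 20.
Augment Hall→c→e→g→Exit: bottleneck 4, flow now 24.
Augment Hall→c→f→g→Exit: bottleneck 2, flow now 26.
No augmenting path remains; maximum flow = 26.
In the residual graph, reachable from Hall: {Hall, a, b, c, d, e, f, h}.
Min-cut edges: e→g (11), f→g (2), h→Exit (13); capacity 11 + 2 + 13 = 26.
This cut is saturated, so no flow can exceed 26.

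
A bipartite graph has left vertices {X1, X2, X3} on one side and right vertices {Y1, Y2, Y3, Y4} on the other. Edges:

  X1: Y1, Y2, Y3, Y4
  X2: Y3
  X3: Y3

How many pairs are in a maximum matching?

2

Unit-capacity flow: source→left, listed edges, right→sink; max matching = max flow.
Augmenting path X1→Y1 (+1); matched 1.
Augmenting path X2→Y3 (+1); matched 2.
No augmenting path remains; maximum matching = 2.
König certificate: {X1, Y3} is a vertex cover of size 2 (every listed pair touches it), so no matching can be larger.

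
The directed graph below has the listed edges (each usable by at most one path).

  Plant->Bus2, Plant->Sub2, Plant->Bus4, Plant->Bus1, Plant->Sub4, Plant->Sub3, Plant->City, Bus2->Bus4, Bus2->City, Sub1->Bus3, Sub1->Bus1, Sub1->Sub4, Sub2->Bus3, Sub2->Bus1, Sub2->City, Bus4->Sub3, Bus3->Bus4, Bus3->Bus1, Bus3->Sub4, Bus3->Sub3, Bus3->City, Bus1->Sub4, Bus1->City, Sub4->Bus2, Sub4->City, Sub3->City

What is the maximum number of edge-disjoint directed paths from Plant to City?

Assign every edge capacity 1; by Menger, the answer equals the max flow.
Path Plant→City (+1); total 1.
Path Plant→Bus2→City (+1); total 2.
Path Plant→Sub2→City (+1); total 3.
Path Plant→Bus1→City (+1); total 4.
Path Plant→Sub4→City (+1); total 5.
Path Plant→Sub3→City (+1); total 6.
No residual Plant→City path; max flow = 6.
Certifying cut of size 6: {Plant→Bus1, Plant→Bus2, Plant→City, Plant→Sub2, Plant→Sub4, Sub3→City}.

6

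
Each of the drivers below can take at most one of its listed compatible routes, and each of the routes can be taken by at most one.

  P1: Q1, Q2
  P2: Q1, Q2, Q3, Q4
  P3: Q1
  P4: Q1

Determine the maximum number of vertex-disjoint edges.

Unit-capacity flow: source→left, listed edges, right→sink; max matching = max flow.
Augmenting path P1→Q1 (+1); matched 1.
Augmenting path P2→Q2 (+1); matched 2.
Augmenting path P3→Q1→P1→Q2→P2→Q3 (+1); matched 3.
No augmenting path remains; maximum matching = 3.
König certificate: {P1, P2, Q1} is a vertex cover of size 3 (every listed pair touches it), so no matching can be larger.

3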